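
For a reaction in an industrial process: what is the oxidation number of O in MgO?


O is usually -2
Oxidation number: -2

-2


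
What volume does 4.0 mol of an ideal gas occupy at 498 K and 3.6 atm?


PV = nRT  (R = 0.08206 L·atm/(mol·K))
V = nRT/P = 4.0×0.08206×498/3.6
= 45.407 L

45.407 L


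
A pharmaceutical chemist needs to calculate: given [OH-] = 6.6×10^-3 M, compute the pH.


pOH = -log10([OH-]) = -log10(6.6×10^-3)
= 3 - log10(6.6) = 2.18
pH = 14 - pOH = 14 - 2.18 = 11.82

11.82


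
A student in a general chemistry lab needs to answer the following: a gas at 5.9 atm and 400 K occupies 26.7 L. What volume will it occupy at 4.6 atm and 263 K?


P1V1/T1 = P2V2/T2
V2 = P1V1T2/(T1P2)
= 5.9×26.7×263/(400×4.6)
= 22.517 L

22.517 L


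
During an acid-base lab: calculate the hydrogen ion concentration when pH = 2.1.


[H+] = 10^(-pH) = 10^(-2.1)
= 7.94×10^-3 M

7.94×10^-3 M


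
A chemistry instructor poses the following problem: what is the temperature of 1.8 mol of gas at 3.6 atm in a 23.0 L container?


PV = nRT  (R = 0.08206 L·atm/(mol·K))
T = PV/(nR) = 3.6×23.0/(1.8×0.08206)
= 82.80/0.147708
= 560.57 K

560.57 K


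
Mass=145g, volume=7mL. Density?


ρ = mass/volume
= 145/7
= 20.714 g/mL

20.714 g/mL


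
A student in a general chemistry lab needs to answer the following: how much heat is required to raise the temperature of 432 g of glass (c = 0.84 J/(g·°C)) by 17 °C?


q = mcΔT = 432 × 0.84 × 17
= 6168.96 J

6168.96 J


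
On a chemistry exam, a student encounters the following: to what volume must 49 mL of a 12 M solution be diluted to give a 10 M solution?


C1V1 = C2V2
12 × 49 = 10 × V2
V2 = 588/10 = 58.8 mL

58.8 mL


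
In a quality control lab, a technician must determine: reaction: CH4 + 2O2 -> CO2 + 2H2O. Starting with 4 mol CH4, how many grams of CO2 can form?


Mole ratio CO2:CH4 = 1:1
n(CO2) = 4 × 1/1 = 4.000 mol
mass = 4.000 × 44.01 = 176.04 g

176.04 g


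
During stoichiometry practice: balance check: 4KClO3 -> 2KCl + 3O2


Equation: 4KClO3 -> 2KCl + 3O2
Check atoms: Cl: 4≠2, K: 4≠2, O: 12≠6
Not balanced

No, not balanced


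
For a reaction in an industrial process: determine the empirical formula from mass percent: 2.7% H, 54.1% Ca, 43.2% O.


Assume 100 g sample. Moles of each element:
  H: 2.7/1.008 = 2.679 mol
  Ca: 54.1/40.08 = 1.35 mol
  O: 43.2/16.0 = 2.7 mol
Divide by smallest (1.35):
  H: 2.679/1.35 = 1.98
  Ca: 1.35/1.35 = 1.0
  O: 2.7/1.35 = 2.0
Empirical formula: CaO2H2

CaO2H2


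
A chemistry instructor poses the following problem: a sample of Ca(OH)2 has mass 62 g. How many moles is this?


M(Ca(OH)2) = 74.1 g/mol
n = mass/M = 62/74.1 = 0.8367 mol

0.8367 mol


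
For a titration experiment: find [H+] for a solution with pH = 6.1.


[H+] = 10^(-pH) = 10^(-6.1)
= 7.94×10^-7 M

7.94×10^-7 M


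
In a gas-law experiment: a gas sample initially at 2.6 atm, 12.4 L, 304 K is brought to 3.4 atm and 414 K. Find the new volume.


P1V1/T1 = P2V2/T2
V2 = P1V1T2/(T1P2)
= 2.6×12.4×414/(304×3.4)
= 12.913 L

12.913 L


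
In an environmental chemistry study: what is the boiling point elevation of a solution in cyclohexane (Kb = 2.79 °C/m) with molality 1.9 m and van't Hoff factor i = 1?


ΔTb = Kb × m × i
= 2.79 × 1.9 × 1
= 5.301 °C

5.301 °C


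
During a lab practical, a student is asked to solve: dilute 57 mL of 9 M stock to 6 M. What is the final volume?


C1V1 = C2V2
9 × 57 = 6 × V2
V2 = 513/6 = 85.5 mL

85.5 mL


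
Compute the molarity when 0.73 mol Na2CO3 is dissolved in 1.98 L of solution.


M = n/V = 0.73/1.98 = 0.369 mol/L

0.369 M


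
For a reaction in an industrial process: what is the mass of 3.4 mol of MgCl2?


M(MgCl2) = 95.21 g/mol
mass = n × M = 3.4 × 95.21 = 323.71 g

323.71 g


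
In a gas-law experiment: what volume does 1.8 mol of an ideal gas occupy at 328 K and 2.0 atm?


PV = nRT  (R = 0.08206 L·atm/(mol·K))
V = nRT/P = 1.8×0.08206×328/2.0
= 24.224 L

24.224 L


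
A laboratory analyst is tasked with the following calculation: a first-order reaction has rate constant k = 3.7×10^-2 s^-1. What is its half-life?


t½ = ln2/k = 0.693147/(3.7×10^-2 s^-1)
= 18.73 s

18.73 s


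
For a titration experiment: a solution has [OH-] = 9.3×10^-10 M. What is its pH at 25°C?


pOH = -log10([OH-]) = -log10(9.3×10^-10)
= 10 - log10(9.3) = 9.03
pH = 14 - pOH = 14 - 9.03 = 4.97

4.97


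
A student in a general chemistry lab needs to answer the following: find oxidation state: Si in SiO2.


x + 2(-2) = 0, so x = +4
Oxidation number: +4

+4


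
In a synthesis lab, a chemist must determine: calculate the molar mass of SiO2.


M(SiO2) = 1×28.09 + 2×16.0
= 28.09 + 32.0
= 60.09 g/mol

60.09 g/mol


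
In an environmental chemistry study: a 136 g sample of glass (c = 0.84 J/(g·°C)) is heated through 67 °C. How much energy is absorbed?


q = mcΔT = 136 × 0.84 × 67
= 7654.08 J

7654.08 J


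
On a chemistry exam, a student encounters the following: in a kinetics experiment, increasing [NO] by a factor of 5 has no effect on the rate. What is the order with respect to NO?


rate ∝ [NO]^n
rate ∝ [NO]^0
Order in NO: 0

0


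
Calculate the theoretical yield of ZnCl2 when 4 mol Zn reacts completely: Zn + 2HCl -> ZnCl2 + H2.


Mole ratio ZnCl2:Zn = 1:1
n(ZnCl2) = 4 × 1/1 = 4.000 mol
mass = 4.000 × 136.28 = 545.12 g

545.12 g


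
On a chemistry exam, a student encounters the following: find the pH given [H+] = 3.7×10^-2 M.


pH = -log10([H+]) = -log10(3.7×10^-2)
= 2 - log10(3.7)
= 2 - 0.57
= 1.43

1.43


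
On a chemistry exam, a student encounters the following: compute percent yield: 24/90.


% yield = actual/theoretical × 100
= 24/90 × 100
= 26.67%

26.67%


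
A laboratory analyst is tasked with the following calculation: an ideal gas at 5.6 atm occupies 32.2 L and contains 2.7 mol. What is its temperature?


PV = nRT  (R = 0.08206 L·atm/(mol·K))
T = PV/(nR) = 5.6×32.2/(2.7×0.08206)
= 180.32/0.221562
= 813.86 K

813.86 K


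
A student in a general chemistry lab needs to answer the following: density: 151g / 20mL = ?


ρ = mass/volume
= 151/20
= 7.55 g/mL

7.55 g/mL


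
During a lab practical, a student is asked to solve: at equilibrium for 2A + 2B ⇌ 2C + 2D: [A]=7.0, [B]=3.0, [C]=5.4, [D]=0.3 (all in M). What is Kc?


Kc = [C]^2[D]^2/([A]^2[B]^2)
= (5.4^2 × 0.3^2)/(7.0^2 × 3.0^2)
= 2.6244/441
= 0.005951

0.005951


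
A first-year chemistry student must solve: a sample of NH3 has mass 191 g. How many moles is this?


M(NH3) = 17.03 g/mol
n = mass/M = 191/17.03 = 11.2155 mol

11.2155 mol


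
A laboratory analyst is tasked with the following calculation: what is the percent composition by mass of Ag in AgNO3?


M(AgNO3) = 1×107.87 + 1×14.01 + 3×16.0 = 169.88 g/mol
Mass of Ag = 1 × 107.87 = 107.87 g/mol
% Ag = 107.87/169.88 × 100 = 63.50%

63.50%


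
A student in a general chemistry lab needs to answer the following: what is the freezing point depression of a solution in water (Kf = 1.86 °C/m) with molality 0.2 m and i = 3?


ΔTf = Kf × m × i
= 1.86 × 0.2 × 3
= 1.116 °C

1.116 °C


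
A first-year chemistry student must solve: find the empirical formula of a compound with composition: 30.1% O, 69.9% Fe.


Assume 100 g sample. Moles of each element:
  O: 30.1/16.0 = 1.881 mol
  Fe: 69.9/55.85 = 1.252 mol
Divide by smallest (1.252):
  O: 1.881/1.252 = 1.5
  Fe: 1.252/1.252 = 1.0
Multiply all ratios by 2 to obtain whole numbers.
Empirical formula: Fe2O3

Fe2O3


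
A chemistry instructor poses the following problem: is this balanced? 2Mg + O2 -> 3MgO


Equation: 2Mg + O2 -> 3MgO
Check atoms: Mg: 2≠3, O: 2≠3
Not balanced

No, not balanced


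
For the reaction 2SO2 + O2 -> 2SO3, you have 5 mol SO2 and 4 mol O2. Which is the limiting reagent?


Mole ratio available / coefficient:
  SO2: 5/2 = 2.500
  O2: 4/1 = 4.000
Smaller ratio is limiting.

SO2


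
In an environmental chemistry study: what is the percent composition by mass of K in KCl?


M(KCl) = 1×39.1 + 1×35.45 = 74.55 g/mol
Mass of K = 1 × 39.1 = 39.10 g/mol
% K = 39.10/74.55 × 100 = 52.45%

52.45%


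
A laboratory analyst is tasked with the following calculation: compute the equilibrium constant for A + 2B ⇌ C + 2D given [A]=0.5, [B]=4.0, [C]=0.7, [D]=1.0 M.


Kc = [C][D]^2/([A][B]^2)
= (0.7^1 × 1.0^2)/(0.5^1 × 4.0^2)
= 0.7/8
= 0.08750

0.08750


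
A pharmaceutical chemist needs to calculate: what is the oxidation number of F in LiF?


F is always -1
Oxidation number: -1

-1


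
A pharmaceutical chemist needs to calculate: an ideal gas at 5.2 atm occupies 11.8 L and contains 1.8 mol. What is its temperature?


PV = nRT  (R = 0.08206 L·atm/(mol·K))
T = PV/(nR) = 5.2×11.8/(1.8×0.08206)
= 61.36/0.147708
= 415.41 K

415.41 K


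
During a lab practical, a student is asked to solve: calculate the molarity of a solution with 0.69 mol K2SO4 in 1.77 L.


M = n/V = 0.69/1.77 = 0.390 mol/L

0.390 M


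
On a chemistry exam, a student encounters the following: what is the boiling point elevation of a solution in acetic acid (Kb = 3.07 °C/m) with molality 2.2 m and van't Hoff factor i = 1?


ΔTb = Kb × m × i
= 3.07 × 2.2 × 1
= 6.754 °C

6.754 °C


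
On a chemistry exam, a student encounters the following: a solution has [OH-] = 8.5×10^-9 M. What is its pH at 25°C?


pOH = -log10([OH-]) = -log10(8.5×10^-9)
= 9 - log10(8.5) = 8.07
pH = 14 - pOH = 14 - 8.07 = 5.93

5.93


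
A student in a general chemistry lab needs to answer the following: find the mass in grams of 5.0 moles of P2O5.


M(P2O5) = 141.94 g/mol
mass = n × M = 5.0 × 141.94 = 709.70 g

709.70 g


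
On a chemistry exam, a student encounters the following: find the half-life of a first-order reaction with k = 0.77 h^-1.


t½ = ln2/k = 0.693147/(0.77 h^-1)
= 0.9002 h

0.9002 h


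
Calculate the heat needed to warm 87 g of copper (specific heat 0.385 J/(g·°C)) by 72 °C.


q = mcΔT = 87 × 0.385 × 72
= 2411.64 J

2411.64 J


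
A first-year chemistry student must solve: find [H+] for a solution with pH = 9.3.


[H+] = 10^(-pH) = 10^(-9.3)
= 5.01×10^-10 M

5.01×10^-10 M


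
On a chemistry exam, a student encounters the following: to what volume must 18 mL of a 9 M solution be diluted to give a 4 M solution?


C1V1 = C2V2
9 × 18 = 4 × V2
V2 = 162/4 = 40.5 mL

40.5 mL


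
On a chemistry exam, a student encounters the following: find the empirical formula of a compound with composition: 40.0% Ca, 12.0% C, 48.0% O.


Assume 100 g sample. Moles of each element:
  Ca: 40.0/40.08 = 0.998 mol
  C: 12.0/12.01 = 0.999 mol
  O: 48.0/16.0 = 3.0 mol
Divide by smallest (0.998):
  Ca: 0.998/0.998 = 1.0
  C: 0.999/0.998 = 1.0
  O: 3.0/0.998 = 3.01
Empirical formula: CaCO3

CaCO3


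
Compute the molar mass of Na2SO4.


M(Na2SO4) = 2×22.99 + 1×32.07 + 4×16.0
= 45.98 + 32.07 + 64.0
= 142.05 g/mol

142.05 g/mol


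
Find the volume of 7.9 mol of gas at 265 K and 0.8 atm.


PV = nRT  (R = 0.08206 L·atm/(mol·K))
V = nRT/P = 7.9×0.08206×265/0.8
= 214.741 L

214.741 L


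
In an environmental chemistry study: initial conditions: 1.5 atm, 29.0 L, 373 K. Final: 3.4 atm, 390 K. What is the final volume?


P1V1/T1 = P2V2/T2
V2 = P1V1T2/(T1P2)
= 1.5×29.0×390/(373×3.4)
= 13.377 L

13.377 L


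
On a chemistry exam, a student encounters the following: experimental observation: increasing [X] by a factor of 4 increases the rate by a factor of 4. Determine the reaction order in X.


rate ∝ [X]^n
4^n = 4 → n = 1
Order in X: 1

1


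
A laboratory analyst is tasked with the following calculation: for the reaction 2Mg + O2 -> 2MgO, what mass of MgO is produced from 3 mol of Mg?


Mole ratio MgO:Mg = 2:2
n(MgO) = 3 × 2/2 = 3.000 mol
mass = 3.000 × 40.31 = 120.93 g

120.93 g


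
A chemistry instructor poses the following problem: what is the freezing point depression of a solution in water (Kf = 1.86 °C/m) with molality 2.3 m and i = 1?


ΔTf = Kf × m × i
= 1.86 × 2.3 × 1
= 4.278 °C

4.278 °C


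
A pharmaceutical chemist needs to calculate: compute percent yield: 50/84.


% yield = actual/theoretical × 100
= 50/84 × 100
= 59.52%

59.52%


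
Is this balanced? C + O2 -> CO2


Equation: C + O2 -> CO2
Check atoms: C: 1=1, O: 2=2
Balanced

Yes, balanced


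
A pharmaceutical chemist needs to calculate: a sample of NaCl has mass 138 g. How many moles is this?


M(NaCl) = 58.44 g/mol
n = mass/M = 138/58.44 = 2.3614 mol

2.3614 mol


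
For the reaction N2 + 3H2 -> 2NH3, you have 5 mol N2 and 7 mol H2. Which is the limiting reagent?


Mole ratio available / coefficient:
  N2: 5/1 = 5.000
  H2: 7/3 = 2.333
Smaller ratio is limiting.

H2


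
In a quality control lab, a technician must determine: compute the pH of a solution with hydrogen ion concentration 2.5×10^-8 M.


pH = -log10([H+]) = -log10(2.5×10^-8)
= 8 - log10(2.5)
= 8 - 0.4
= 7.6

7.6


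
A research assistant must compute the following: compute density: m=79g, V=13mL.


ρ = mass/volume
= 79/13
= 6.077 g/mL

6.077 g/mL


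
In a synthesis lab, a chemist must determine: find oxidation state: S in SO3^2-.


x + 3(-2) = -2, so x = +4
Oxidation number: +4

+4


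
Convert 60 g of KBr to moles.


M(KBr) = 119.0 g/mol
n = mass/M = 60/119.0 = 0.5042 mol

0.5042 mol


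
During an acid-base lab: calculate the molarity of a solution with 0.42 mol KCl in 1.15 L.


M = n/V = 0.42/1.15 = 0.365 mol/L

0.365 M


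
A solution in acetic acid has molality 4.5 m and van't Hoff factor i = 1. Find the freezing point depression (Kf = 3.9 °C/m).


ΔTf = Kf × m × i
= 3.9 × 4.5 × 1
= 17.55 °C

17.55 °C


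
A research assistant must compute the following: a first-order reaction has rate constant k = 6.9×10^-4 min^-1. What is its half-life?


t½ = ln2/k = 0.693147/(6.9×10^-4 min^-1)
= 1005 min

1005 min


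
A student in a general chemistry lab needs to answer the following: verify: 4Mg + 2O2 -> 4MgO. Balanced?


Equation: 4Mg + 2O2 -> 4MgO
Check atoms: Mg: 4=4, O: 4=4
Balanced

Yes, balanced


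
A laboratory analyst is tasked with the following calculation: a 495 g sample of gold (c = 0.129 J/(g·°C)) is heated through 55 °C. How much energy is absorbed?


q = mcΔT = 495 × 0.129 × 55
= 3512.03 J

3512.03 J


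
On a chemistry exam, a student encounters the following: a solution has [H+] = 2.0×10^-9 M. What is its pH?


pH = -log10([H+]) = -log10(2.0×10^-9)
= 9 - log10(2.0)
= 9 - 0.3
= 8.7

8.7


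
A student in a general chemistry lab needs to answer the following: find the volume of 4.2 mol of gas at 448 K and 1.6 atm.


PV = nRT  (R = 0.08206 L·atm/(mol·K))
V = nRT/P = 4.2×0.08206×448/1.6
= 96.503 L

96.503 L


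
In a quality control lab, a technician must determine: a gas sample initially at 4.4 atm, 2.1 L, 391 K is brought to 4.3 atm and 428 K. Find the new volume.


P1V1/T1 = P2V2/T2
V2 = P1V1T2/(T1P2)
= 4.4×2.1×428/(391×4.3)
= 2.352 L

2.352 L


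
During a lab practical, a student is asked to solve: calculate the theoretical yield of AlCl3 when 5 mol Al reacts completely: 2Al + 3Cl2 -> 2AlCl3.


Mole ratio AlCl3:Al = 2:2
n(AlCl3) = 5 × 2/2 = 5.000 mol
mass = 5.000 × 133.33 = 666.65 g

666.65 g


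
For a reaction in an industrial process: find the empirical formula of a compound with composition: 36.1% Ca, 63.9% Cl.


Assume 100 g sample. Moles of each element:
  Ca: 36.1/40.08 = 0.901 mol
  Cl: 63.9/35.45 = 1.803 mol
Divide by smallest (0.901):
  Ca: 0.901/0.901 = 1.0
  Cl: 1.803/0.901 = 2.0
Empirical formula: CaCl2

CaCl2


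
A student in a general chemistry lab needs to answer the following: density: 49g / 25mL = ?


ρ = mass/volume
= 49/25
= 1.96 g/mL

1.96 g/mL


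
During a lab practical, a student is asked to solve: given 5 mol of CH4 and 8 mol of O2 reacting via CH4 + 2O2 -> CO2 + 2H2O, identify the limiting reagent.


Mole ratio available / coefficient:
  CH4: 5/1 = 5.000
  O2: 8/2 = 4.000
Smaller ratio is limiting.

O2


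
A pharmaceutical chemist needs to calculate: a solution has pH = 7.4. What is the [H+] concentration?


[H+] = 10^(-pH) = 10^(-7.4)
= 3.98×10^-8 M

3.98×10^-8 M


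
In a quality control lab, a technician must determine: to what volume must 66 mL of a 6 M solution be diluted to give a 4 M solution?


C1V1 = C2V2
6 × 66 = 4 × V2
V2 = 396/4 = 99.0 mL

99.0 mL


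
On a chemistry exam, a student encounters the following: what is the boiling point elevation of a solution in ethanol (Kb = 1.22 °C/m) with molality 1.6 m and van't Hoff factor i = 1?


ΔTb = Kb × m × i
= 1.22 × 1.6 × 1
= 1.952 °C

1.952 °C


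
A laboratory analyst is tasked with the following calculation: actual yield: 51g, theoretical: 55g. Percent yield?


% yield = actual/theoretical × 100
= 51/55 × 100
= 92.73%

92.73%


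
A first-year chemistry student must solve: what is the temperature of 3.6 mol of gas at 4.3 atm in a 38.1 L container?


PV = nRT  (R = 0.08206 L·atm/(mol·K))
T = PV/(nR) = 4.3×38.1/(3.6×0.08206)
= 163.83/0.295416
= 554.57 K

554.57 K


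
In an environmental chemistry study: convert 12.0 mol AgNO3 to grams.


M(AgNO3) = 169.88 g/mol
mass = n × M = 12.0 × 169.88 = 2038.56 g

2038.56 g


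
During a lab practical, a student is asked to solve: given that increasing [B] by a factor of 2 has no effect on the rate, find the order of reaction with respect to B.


rate ∝ [B]^n
rate ∝ [B]^0
Order in B: 0

0


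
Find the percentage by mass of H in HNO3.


M(HNO3) = 1×1.008 + 1×14.01 + 3×16.0 = 63.018 g/mol
Mass of H = 1 × 1.008 = 1.008 g/mol
% H = 1.008/63.018 × 100 = 1.60%

1.60%


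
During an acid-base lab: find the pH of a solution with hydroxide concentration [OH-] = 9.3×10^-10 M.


pOH = -log10([OH-]) = -log10(9.3×10^-10)
= 10 - log10(9.3) = 9.03
pH = 14 - pOH = 14 - 9.03 = 4.97

4.97


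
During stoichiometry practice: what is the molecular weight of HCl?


M(HCl) = 1×1.008 + 1×35.45
= 1.01 + 35.45
= 36.46 g/mol

36.46 g/mol


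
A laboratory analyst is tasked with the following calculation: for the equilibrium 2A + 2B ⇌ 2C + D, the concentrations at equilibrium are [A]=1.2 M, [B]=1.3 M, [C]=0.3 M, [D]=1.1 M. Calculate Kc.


Kc = [C]^2[D]/([A]^2[B]^2)
= (0.3^2 × 1.1^1)/(1.2^2 × 1.3^2)
= 0.099/2.4336
= 0.04068

0.04068


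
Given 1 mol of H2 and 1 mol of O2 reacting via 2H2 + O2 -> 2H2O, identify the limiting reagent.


Mole ratio available / coefficient:
  H2: 1/2 = 0.500
  O2: 1/1 = 1.000
Smaller ratio is limiting.

H2


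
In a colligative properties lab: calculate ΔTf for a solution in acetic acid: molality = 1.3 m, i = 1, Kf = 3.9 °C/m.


ΔTf = Kf × m × i
= 3.9 × 1.3 × 1
= 5.07 °C

5.07 °C


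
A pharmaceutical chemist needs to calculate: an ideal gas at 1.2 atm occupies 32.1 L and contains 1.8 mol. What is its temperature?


PV = nRT  (R = 0.08206 L·atm/(mol·K))
T = PV/(nR) = 1.2×32.1/(1.8×0.08206)
= 38.52/0.147708
= 260.78 K

260.78 K


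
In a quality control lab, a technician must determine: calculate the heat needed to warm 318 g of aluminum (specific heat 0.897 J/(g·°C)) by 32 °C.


q = mcΔT = 318 × 0.897 × 32
= 9127.87 J

9127.87 J


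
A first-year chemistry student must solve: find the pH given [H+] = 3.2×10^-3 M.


pH = -log10([H+]) = -log10(3.2×10^-3)
= 3 - log10(3.2)
= 3 - 0.51
= 2.49

2.49


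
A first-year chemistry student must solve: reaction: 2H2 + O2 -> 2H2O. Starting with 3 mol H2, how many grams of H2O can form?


Mole ratio H2O:H2 = 2:2
n(H2O) = 3 × 2/2 = 3.000 mol
mass = 3.000 × 18.02 = 54.06 g

54.06 g


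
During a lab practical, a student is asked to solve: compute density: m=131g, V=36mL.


ρ = mass/volume
= 131/36
= 3.639 g/mL

3.639 g/mL


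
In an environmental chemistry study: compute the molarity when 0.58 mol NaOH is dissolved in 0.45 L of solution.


M = n/V = 0.58/0.45 = 1.289 mol/L

1.289 M


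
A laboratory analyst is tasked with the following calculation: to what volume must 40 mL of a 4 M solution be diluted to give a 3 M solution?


C1V1 = C2V2
4 × 40 = 3 × V2
V2 = 160/3 = 53.33 mL

53.33 mL


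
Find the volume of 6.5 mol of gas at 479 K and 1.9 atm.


PV = nRT  (R = 0.08206 L·atm/(mol·K))
V = nRT/P = 6.5×0.08206×479/1.9
= 134.47 L

134.47 L


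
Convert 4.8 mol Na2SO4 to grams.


M(Na2SO4) = 142.05 g/mol
mass = n × M = 4.8 × 142.05 = 681.84 g

681.84 g


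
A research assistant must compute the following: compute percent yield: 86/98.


% yield = actual/theoretical × 100
= 86/98 × 100
= 87.76%

87.76%


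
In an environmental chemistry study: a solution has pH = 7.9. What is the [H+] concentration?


[H+] = 10^(-pH) = 10^(-7.9)
= 1.26×10^-8 M

1.26×10^-8 M


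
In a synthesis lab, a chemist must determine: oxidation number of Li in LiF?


Group 1 metal: +1
Oxidation number: +1

+1


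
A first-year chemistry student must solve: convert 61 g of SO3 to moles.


M(SO3) = 80.07 g/mol
n = mass/M = 61/80.07 = 0.7618 mol

0.7618 mol


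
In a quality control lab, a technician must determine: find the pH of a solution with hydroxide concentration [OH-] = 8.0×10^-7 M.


pOH = -log10([OH-]) = -log10(8.0×10^-7)
= 7 - log10(8.0) = 6.1
pH = 14 - pOH = 14 - 6.1 = 7.9

7.9


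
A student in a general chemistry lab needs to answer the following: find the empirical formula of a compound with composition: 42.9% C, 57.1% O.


Assume 100 g sample. Moles of each element:
  C: 42.9/12.01 = 3.572 mol
  O: 57.1/16.0 = 3.569 mol
Divide by smallest (3.569):
  C: 3.572/3.569 = 1.0
  O: 3.569/3.569 = 1.0
Empirical formula: CO

CO


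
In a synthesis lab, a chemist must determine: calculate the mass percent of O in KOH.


M(KOH) = 1×39.1 + 1×16.0 + 1×1.008 = 56.108 g/mol
Mass of O = 1 × 16.0 = 16.00 g/mol
% O = 16.00/56.108 × 100 = 28.52%

28.52%


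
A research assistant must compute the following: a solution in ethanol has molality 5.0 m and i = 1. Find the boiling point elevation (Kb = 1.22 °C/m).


ΔTb = Kb × m × i
= 1.22 × 5.0 × 1
= 6.1 °C

6.1 °C


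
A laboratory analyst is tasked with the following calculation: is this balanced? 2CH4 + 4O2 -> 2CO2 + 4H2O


Equation: 2CH4 + 4O2 -> 2CO2 + 4H2O
Check atoms: C: 2=2, H: 8=8, O: 8=8
Balanced

Yes, balanced


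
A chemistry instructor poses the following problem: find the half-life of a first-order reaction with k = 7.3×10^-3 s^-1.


t½ = ln2/k = 0.693147/(7.3×10^-3 s^-1)
= 94.95 s

94.95 s


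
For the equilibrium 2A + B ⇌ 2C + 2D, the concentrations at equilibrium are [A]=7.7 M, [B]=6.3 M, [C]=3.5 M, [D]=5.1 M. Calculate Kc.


Kc = [C]^2[D]^2/([A]^2[B])
= (3.5^2 × 5.1^2)/(7.7^2 × 6.3^1)
= 318.6225/373.527
= 0.8530

0.8530


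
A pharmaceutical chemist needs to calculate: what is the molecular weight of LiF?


M(LiF) = 1×6.94 + 1×19.0
= 6.94 + 19.0
= 25.94 g/mol

25.94 g/mol


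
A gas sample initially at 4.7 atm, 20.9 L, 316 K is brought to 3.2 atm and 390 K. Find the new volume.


P1V1/T1 = P2V2/T2
V2 = P1V1T2/(T1P2)
= 4.7×20.9×390/(316×3.2)
= 37.885 L

37.885 L


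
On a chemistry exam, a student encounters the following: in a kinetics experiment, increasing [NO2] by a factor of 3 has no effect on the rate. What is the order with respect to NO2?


rate ∝ [NO2]^n
rate ∝ [NO2]^0
Order in NO2: 0

0


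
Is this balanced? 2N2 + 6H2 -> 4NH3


Equation: 2N2 + 6H2 -> 4NH3
Check atoms: H: 12=12, N: 4=4
Balanced

Yes, balanced


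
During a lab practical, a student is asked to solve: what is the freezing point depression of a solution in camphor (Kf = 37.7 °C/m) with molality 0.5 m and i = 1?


ΔTf = Kf × m × i
= 37.7 × 0.5 × 1
= 18.85 °C

18.85 °C


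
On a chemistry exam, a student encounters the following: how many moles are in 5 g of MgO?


M(MgO) = 40.31 g/mol
n = mass/M = 5/40.31 = 0.124 mol

0.124 mol


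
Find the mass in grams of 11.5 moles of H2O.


M(H2O) = 18.02 g/mol
mass = n × M = 11.5 × 18.02 = 207.23 g

207.23 g


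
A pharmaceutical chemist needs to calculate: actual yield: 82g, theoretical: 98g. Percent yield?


% yield = actual/theoretical × 100
= 82/98 × 100
= 83.67%

83.67%


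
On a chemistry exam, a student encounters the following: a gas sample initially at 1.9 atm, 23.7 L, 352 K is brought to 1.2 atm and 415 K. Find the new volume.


P1V1/T1 = P2V2/T2
V2 = P1V1T2/(T1P2)
= 1.9×23.7×415/(352×1.2)
= 44.241 L

44.241 L


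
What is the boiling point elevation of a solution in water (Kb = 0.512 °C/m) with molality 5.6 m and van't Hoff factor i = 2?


ΔTb = Kb × m × i
= 0.512 × 5.6 × 2
= 5.7344 °C

5.7344 °C


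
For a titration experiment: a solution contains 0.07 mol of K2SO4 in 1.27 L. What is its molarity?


M = n/V = 0.07/1.27 = 0.055 mol/L

0.055 M


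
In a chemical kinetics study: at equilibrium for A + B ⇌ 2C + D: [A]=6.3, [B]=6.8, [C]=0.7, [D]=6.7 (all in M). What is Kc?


Kc = [C]^2[D]/([A][B])
= (0.7^2 × 6.7^1)/(6.3^1 × 6.8^1)
= 3.283/42.84
= 0.07663

0.07663


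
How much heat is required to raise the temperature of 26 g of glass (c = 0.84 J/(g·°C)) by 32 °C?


q = mcΔT = 26 × 0.84 × 32
= 698.88 J

698.88 J


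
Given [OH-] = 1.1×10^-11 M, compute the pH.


pOH = -log10([OH-]) = -log10(1.1×10^-11)
= 11 - log10(1.1) = 10.96
pH = 14 - pOH = 14 - 10.96 = 3.04

3.04


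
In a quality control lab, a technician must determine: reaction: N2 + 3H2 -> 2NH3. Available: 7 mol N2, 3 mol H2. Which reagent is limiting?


Mole ratio available / coefficient:
  N2: 7/1 = 7.000
  H2: 3/3 = 1.000
Smaller ratio is limiting.

H2


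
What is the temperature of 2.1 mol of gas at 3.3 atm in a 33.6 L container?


PV = nRT  (R = 0.08206 L·atm/(mol·K))
T = PV/(nR) = 3.3×33.6/(2.1×0.08206)
= 110.88/0.172326
= 643.43 K

643.43 K


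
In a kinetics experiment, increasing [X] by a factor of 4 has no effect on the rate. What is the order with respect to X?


rate ∝ [X]^n
rate ∝ [X]^0
Order in X: 0

0


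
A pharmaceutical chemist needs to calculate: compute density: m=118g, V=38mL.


ρ = mass/volume
= 118/38
= 3.105 g/mL

3.105 g/mL


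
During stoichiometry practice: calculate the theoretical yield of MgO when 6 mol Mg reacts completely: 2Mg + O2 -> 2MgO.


Mole ratio MgO:Mg = 2:2
n(MgO) = 6 × 2/2 = 6.000 mol
mass = 6.000 × 40.31 = 241.86 g

241.86 g


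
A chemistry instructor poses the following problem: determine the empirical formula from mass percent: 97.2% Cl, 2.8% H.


Assume 100 g sample. Moles of each element:
  Cl: 97.2/35.45 = 2.742 mol
  H: 2.8/1.008 = 2.778 mol
Divide by smallest (2.742):
  Cl: 2.742/2.742 = 1.0
  H: 2.778/2.742 = 1.01
Empirical formula: HCl

HCl


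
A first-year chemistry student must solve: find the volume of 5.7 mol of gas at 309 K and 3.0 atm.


PV = nRT  (R = 0.08206 L·atm/(mol·K))
V = nRT/P = 5.7×0.08206×309/3.0
= 48.177 L

48.177 L


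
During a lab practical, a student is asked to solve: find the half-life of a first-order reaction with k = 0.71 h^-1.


t½ = ln2/k = 0.693147/(0.71 h^-1)
= 0.9763 h

0.9763 h


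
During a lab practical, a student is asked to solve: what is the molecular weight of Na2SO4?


M(Na2SO4) = 2×22.99 + 1×32.07 + 4×16.0
= 45.98 + 32.07 + 64.0
= 142.05 g/mol

142.05 g/mol


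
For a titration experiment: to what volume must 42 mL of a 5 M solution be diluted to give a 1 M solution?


C1V1 = C2V2
5 × 42 = 1 × V2
V2 = 210/1 = 210.0 mL

210.0 mL


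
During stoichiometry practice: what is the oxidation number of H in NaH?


H with a metal (hydride): -1
Oxidation number: -1

-1


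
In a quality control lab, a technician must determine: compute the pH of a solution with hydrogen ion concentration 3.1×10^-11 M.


pH = -log10([H+]) = -log10(3.1×10^-11)
= 11 - log10(3.1)
= 11 - 0.49
= 10.51

10.51


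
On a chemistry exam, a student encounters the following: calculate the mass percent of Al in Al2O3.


M(Al2O3) = 2×26.98 + 3×16.0 = 101.96 g/mol
Mass of Al = 2 × 26.98 = 53.96 g/mol
% Al = 53.96/101.96 × 100 = 52.92%

52.92%


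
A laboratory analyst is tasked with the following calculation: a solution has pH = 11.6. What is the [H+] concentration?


[H+] = 10^(-pH) = 10^(-11.6)
= 2.51×10^-12 M

2.51×10^-12 M


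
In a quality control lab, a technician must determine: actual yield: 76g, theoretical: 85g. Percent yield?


% yield = actual/theoretical × 100
= 76/85 × 100
= 89.41%

89.41%


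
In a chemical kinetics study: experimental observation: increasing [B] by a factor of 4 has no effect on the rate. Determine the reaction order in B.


rate ∝ [B]^n
rate ∝ [B]^0
Order in B: 0

0


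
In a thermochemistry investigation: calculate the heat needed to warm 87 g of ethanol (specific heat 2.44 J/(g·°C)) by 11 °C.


q = mcΔT = 87 × 2.44 × 11
= 2335.08 J

2335.08 J


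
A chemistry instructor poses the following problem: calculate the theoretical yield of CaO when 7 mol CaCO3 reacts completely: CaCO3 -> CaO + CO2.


Mole ratio CaO:CaCO3 = 1:1
n(CaO) = 7 × 1/1 = 7.000 mol
mass = 7.000 × 56.08 = 392.56 g

392.56 g


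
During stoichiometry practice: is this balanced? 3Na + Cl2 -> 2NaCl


Equation: 3Na + Cl2 -> 2NaCl
Check atoms: Cl: 2=2, Na: 3≠2
Not balanced

No, not balanced


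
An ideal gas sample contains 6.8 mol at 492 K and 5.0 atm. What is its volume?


PV = nRT  (R = 0.08206 L·atm/(mol·K))
V = nRT/P = 6.8×0.08206×492/5.0
= 54.908 L

54.908 L


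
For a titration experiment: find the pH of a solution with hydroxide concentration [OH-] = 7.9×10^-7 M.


pOH = -log10([OH-]) = -log10(7.9×10^-7)
= 7 - log10(7.9) = 6.1
pH = 14 - pOH = 14 - 6.1 = 7.9

7.9


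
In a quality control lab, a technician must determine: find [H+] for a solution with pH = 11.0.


[H+] = 10^(-pH) = 10^(-11.0)
= 1.0×10^-11 M

1.0×10^-11 M


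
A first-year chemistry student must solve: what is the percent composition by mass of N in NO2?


M(NO2) = 1×14.01 + 2×16.0 = 46.01 g/mol
Mass of N = 1 × 14.01 = 14.01 g/mol
% N = 14.01/46.01 × 100 = 30.45%

30.45%


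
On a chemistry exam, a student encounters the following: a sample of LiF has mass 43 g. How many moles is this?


M(LiF) = 25.94 g/mol
n = mass/M = 43/25.94 = 1.6577 mol

1.6577 mol


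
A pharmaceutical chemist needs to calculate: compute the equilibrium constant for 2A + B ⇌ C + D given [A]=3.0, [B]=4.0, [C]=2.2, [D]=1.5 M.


Kc = [C][D]/([A]^2[B])
= (2.2^1 × 1.5^1)/(3.0^2 × 4.0^1)
= 3.3/36
= 0.09167

0.09167


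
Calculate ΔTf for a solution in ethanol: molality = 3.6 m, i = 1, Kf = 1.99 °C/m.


ΔTf = Kf × m × i
= 1.99 × 3.6 × 1
= 7.164 °C

7.164 °C


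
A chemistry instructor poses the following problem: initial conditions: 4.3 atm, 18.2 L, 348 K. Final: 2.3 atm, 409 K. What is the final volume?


P1V1/T1 = P2V2/T2
V2 = P1V1T2/(T1P2)
= 4.3×18.2×409/(348×2.3)
= 39.99 L

39.99 L


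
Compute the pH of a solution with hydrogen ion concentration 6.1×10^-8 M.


pH = -log10([H+]) = -log10(6.1×10^-8)
= 8 - log10(6.1)
= 8 - 0.79
= 7.21

7.21


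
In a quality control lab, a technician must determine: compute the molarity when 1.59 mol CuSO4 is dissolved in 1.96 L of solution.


M = n/V = 1.59/1.96 = 0.811 mol/L

0.811 M


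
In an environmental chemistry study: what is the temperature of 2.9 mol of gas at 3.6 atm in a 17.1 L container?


PV = nRT  (R = 0.08206 L·atm/(mol·K))
T = PV/(nR) = 3.6×17.1/(2.9×0.08206)
= 61.56/0.237974
= 258.68 K

258.68 K


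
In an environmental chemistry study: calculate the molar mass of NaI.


M(NaI) = 1×22.99 + 1×126.9
= 22.99 + 126.9
= 149.89 g/mol

149.89 g/mol


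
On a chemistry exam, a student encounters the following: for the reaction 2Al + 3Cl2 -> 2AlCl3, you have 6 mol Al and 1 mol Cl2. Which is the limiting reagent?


Mole ratio available / coefficient:
  Al: 6/2 = 3.000
  Cl2: 1/3 = 0.333
Smaller ratio is limiting.

Cl2


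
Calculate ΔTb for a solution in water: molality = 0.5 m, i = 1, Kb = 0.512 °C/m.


ΔTb = Kb × m × i
= 0.512 × 0.5 × 1
= 0.256 °C

0.256 °C


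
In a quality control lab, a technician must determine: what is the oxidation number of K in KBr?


Group 1 metal: +1
Oxidation number: +1

+1


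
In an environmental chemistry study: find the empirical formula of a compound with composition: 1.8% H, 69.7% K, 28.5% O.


Assume 100 g sample. Moles of each element:
  H: 1.8/1.008 = 1.786 mol
  K: 69.7/39.1 = 1.783 mol
  O: 28.5/16.0 = 1.781 mol
Divide by smallest (1.781):
  H: 1.786/1.781 = 1.0
  K: 1.783/1.781 = 1.0
  O: 1.781/1.781 = 1.0
Empirical formula: KOH

KOH


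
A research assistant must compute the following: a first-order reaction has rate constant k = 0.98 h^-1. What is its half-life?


t½ = ln2/k = 0.693147/(0.98 h^-1)
= 0.7073 h

0.7073 h


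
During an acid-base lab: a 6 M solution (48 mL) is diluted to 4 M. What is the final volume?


C1V1 = C2V2
6 × 48 = 4 × V2
V2 = 288/4 = 72.0 mL

72.0 mL


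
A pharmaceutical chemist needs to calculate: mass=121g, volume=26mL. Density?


ρ = mass/volume
= 121/26
= 4.654 g/mL

4.654 g/mL


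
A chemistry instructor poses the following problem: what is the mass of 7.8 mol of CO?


M(CO) = 28.01 g/mol
mass = n × M = 7.8 × 28.01 = 218.48 g

218.48 g


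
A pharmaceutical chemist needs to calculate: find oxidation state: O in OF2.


F is always -1; 2(-1) + x = 0, so O = +2
Oxidation number: +2

+2


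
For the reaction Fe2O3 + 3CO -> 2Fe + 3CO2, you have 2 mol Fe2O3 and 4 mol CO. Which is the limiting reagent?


Mole ratio available / coefficient:
  Fe2O3: 2/1 = 2.000
  CO: 4/3 = 1.333
Smaller ratio is limiting.

CO


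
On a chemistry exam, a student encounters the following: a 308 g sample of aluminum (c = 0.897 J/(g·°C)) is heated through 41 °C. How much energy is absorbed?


q = mcΔT = 308 × 0.897 × 41
= 11327.32 J

11327.32 J


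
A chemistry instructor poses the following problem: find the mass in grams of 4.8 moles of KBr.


M(KBr) = 119.0 g/mol
mass = n × M = 4.8 × 119.0 = 571.20 g

571.20 g


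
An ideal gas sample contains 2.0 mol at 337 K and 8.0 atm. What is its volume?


PV = nRT  (R = 0.08206 L·atm/(mol·K))
V = nRT/P = 2.0×0.08206×337/8.0
= 6.914 L

6.914 L


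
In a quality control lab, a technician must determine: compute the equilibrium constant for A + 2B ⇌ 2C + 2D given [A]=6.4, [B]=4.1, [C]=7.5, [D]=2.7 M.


Kc = [C]^2[D]^2/([A][B]^2)
= (7.5^2 × 2.7^2)/(6.4^1 × 4.1^2)
= 410.0625/107.584
= 3.812

3.812


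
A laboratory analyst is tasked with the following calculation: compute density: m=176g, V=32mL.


ρ = mass/volume
= 176/32
= 5.5 g/mL

5.5 g/mL


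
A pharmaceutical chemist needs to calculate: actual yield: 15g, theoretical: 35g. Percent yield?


% yield = actual/theoretical × 100
= 15/35 × 100
= 42.86%

42.86%


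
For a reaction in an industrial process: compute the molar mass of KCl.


M(KCl) = 1×39.1 + 1×35.45
= 39.1 + 35.45
= 74.55 g/mol

74.55 g/mol


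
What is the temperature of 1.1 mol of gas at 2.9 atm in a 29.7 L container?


PV = nRT  (R = 0.08206 L·atm/(mol·K))
T = PV/(nR) = 2.9×29.7/(1.1×0.08206)
= 86.13/0.090266
= 954.18 K

954.18 K


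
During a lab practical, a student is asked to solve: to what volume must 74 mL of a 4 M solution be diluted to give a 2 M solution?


C1V1 = C2V2
4 × 74 = 2 × V2
V2 = 296/2 = 148.0 mL

148.0 mL


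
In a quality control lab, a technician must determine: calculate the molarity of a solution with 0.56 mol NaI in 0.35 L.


M = n/V = 0.56/0.35 = 1.600 mol/L

1.600 M


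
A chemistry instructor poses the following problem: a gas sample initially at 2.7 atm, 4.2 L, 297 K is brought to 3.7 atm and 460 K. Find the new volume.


P1V1/T1 = P2V2/T2
V2 = P1V1T2/(T1P2)
= 2.7×4.2×460/(297×3.7)
= 4.747 L

4.747 L


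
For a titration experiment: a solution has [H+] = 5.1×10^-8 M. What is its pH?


pH = -log10([H+]) = -log10(5.1×10^-8)
= 8 - log10(5.1)
= 8 - 0.71
= 7.29

7.29


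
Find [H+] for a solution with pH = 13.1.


[H+] = 10^(-pH) = 10^(-13.1)
= 7.94×10^-14 M

7.94×10^-14 M


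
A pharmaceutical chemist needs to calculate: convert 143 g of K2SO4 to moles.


M(K2SO4) = 174.27 g/mol
n = mass/M = 143/174.27 = 0.8206 mol

0.8206 mol


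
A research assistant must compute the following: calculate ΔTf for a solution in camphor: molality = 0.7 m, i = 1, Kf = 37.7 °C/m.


ΔTf = Kf × m × i
= 37.7 × 0.7 × 1
= 26.39 °C

26.39 °C


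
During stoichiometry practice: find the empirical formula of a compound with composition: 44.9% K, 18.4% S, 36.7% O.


Assume 100 g sample. Moles of each element:
  K: 44.9/39.1 = 1.148 mol
  S: 18.4/32.07 = 0.574 mol
  O: 36.7/16.0 = 2.294 mol
Divide by smallest (0.574):
  K: 1.148/0.574 = 2.0
  S: 0.574/0.574 = 1.0
  O: 2.294/0.574 = 4.0
Empirical formula: K2SO4

K2SO4


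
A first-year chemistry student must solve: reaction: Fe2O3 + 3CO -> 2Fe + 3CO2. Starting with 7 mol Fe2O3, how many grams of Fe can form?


Mole ratio Fe:Fe2O3 = 2:1
n(Fe) = 7 × 2/1 = 14.000 mol
mass = 14.000 × 55.85 = 781.9 g

781.9 g


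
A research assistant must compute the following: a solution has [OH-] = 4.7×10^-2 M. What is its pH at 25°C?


pOH = -log10([OH-]) = -log10(4.7×10^-2)
= 2 - log10(4.7) = 1.33
pH = 14 - pOH = 14 - 1.33 = 12.67

12.67


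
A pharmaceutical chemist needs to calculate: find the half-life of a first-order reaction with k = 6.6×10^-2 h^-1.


t½ = ln2/k = 0.693147/(6.6×10^-2 h^-1)
= 10.50 h

10.50 h


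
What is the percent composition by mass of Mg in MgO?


M(MgO) = 1×24.31 + 1×16.0 = 40.31 g/mol
Mass of Mg = 1 × 24.31 = 24.31 g/mol
% Mg = 24.31/40.31 × 100 = 60.31%

60.31%


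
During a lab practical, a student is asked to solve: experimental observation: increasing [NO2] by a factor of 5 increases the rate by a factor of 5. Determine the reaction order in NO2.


rate ∝ [NO2]^n
5^n = 5 → n = 1
Order in NO2: 1

1


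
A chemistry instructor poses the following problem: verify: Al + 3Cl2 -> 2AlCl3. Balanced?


Equation: Al + 3Cl2 -> 2AlCl3
Check atoms: Al: 1≠2, Cl: 6=6
Not balanced

No, not balanced


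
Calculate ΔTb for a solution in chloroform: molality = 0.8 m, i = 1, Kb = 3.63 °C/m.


ΔTb = Kb × m × i
= 3.63 × 0.8 × 1
= 2.904 °C

2.904 °C


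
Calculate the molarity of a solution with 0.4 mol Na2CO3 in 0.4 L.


M = n/V = 0.4/0.4 = 1.000 mol/L

1.000 M


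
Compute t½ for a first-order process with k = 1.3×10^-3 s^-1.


t½ = ln2/k = 0.693147/(1.3×10^-3 s^-1)
= 533.2 s

533.2 s


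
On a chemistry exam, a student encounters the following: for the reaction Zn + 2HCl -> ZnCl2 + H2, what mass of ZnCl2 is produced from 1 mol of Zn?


Mole ratio ZnCl2:Zn = 1:1
n(ZnCl2) = 1 × 1/1 = 1.000 mol
mass = 1.000 × 136.28 = 136.28 g

136.28 g


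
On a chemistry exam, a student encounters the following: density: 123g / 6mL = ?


ρ = mass/volume
= 123/6
= 20.5 g/mL

20.5 g/mL


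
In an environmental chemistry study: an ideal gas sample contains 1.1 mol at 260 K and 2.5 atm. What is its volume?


PV = nRT  (R = 0.08206 L·atm/(mol·K))
V = nRT/P = 1.1×0.08206×260/2.5
= 9.388 L

9.388 L
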